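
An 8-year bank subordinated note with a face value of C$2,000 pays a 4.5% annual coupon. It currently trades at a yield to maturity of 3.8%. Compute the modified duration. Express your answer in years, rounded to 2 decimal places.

Periodic yield y = 0.038. First find Macaulay duration:
  t   CF        PV=CF/(1+0.038)^t    t·PV
  1        90.00        86.7052        86.7052
  2        90.00        83.5310       167.0620
  3        90.00        80.4730       241.4191
  4        90.00        77.5270       310.1081
  5        90.00        74.6888       373.4442
  6        90.00        71.9546       431.7274
  7        90.00        69.3204       485.2428
  8     2,090.00     1,550.8417    12,406.7333
  Σ                  2,095.0418    14,502.4422
P = 2,095.0418; Macaulay duration = 14,502.4422 / 2,095.0418 = 6.92227 years.
Modified duration = D_Mac / (1 + y) = 6.92227 / 1.038 = 6.66885 years.

6.67 years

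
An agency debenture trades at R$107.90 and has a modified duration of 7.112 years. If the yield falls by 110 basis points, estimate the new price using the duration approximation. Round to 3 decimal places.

R$116.341

Duration approximation: ΔP/P ≈ -D_mod · Δy = -7.112 × (-0.011) = +0.078232.
New price ≈ 107.90 × (1 + 0.078232) = 116.3412328.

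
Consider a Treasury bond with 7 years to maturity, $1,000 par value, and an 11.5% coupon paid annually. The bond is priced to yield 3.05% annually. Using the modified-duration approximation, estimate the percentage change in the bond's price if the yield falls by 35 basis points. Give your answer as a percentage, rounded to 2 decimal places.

+1.88%

Periodic yield y = 0.0305. Modified duration first:
  t   CF        PV=CF/(1+0.0305)^t    t·PV
  1       115.00       111.5963       111.5963
  2       115.00       108.2934       216.5867
  3       115.00       105.0882       315.2645
  4       115.00       101.9779       407.9114
  5       115.00        98.9596       494.7979
  6       115.00        96.0306       576.1839
  7     1,115.00       903.5223     6,324.6564
  Σ                  1,525.4683     8,446.9972
P = 1,525.4683; D_Mac = 5.53731 yrs; D_mod = 5.53731/(1+0.0305) = 5.37342 yrs.
ΔP/P ≈ -D_mod · Δy = -5.37342 × (-0.0035) = +0.018807 = +1.8807%.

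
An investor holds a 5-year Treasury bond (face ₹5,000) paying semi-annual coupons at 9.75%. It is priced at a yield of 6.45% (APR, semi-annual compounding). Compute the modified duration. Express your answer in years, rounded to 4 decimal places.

4.0114 years

Periodic yield y = 0.03225. First find Macaulay duration:
  t   CF        PV=CF/(1+0.03225)^t    t·PV
  1       243.75       236.1347       236.1347
  2       243.75       228.7572       457.5145
  3       243.75       221.6103       664.8309
  4       243.75       214.6867       858.7466
  5       243.75       207.9793     1,039.8966
  6       243.75       201.4815     1,208.8893
  7       243.75       195.1868     1,366.3074
  8       243.75       189.0887     1,512.7093
  9       243.75       183.1811     1,648.6297
  10    5,243.75     3,817.6232    38,176.2321
  Σ                  5,695.7295    47,169.8911
P = 5,695.7295; Macaulay duration = 47,169.8911 / 5,695.7295 = 8.28162 half-year periods = 4.14081 years.
Modified duration = D_Mac / (1 + y) = 4.14081 / 1.03225 = 4.01144 years.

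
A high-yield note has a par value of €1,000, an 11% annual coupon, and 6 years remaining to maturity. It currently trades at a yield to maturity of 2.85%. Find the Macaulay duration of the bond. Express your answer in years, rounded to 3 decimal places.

4.929 years

Periodic yield y = 0.0285. Discount each cash flow and weight by its year:
  t   CF        PV=CF/(1+0.0285)^t    t·PV
  1       110.00       106.9519       106.9519
  2       110.00       103.9882       207.9764
  3       110.00       101.1067       303.3200
  4       110.00        98.3050       393.2199
  5       110.00        95.5809       477.9046
  6     1,110.00       937.7719     5,626.6312
  Σ                  1,443.7045     7,116.0040
Price P = Σ PV = 1,443.7045.
Macaulay duration = Σ(t·PV) / P = 7,116.0040 / 1,443.7045 = 4.92899 years.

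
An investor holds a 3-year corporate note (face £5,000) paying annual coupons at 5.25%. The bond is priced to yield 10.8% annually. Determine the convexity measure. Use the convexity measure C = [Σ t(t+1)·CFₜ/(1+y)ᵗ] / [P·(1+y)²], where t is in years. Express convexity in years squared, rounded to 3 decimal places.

With y = 0.108:
  t   CF        PV=CF/(1+0.108)^t    t·PV        t(t+1)·PV
  1       262.50       236.9134       236.9134         473.8267
  2       262.50       213.8207       427.6414       1,282.9243
  3     5,262.50     3,868.7693    11,606.3078      46,425.2310
  Σ                  4,319.5033    12,270.8626      48,181.9821
P = 4,319.5033.
Convexity = Σ t(t+1)·PV / [P·(1+y)²] = 48,181.9821 / (4,319.5033 × 1.227664) = 9.08597.

9.086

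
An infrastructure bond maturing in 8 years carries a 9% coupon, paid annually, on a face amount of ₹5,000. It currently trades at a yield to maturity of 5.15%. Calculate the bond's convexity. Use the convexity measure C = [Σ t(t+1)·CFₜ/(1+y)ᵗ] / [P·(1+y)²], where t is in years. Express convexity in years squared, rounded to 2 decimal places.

With y = 0.0515:
  t   CF        PV=CF/(1+0.0515)^t    t·PV        t(t+1)·PV
  1       450.00       427.9601       427.9601         855.9201
  2       450.00       406.9996       813.9992       2,441.9975
  3       450.00       387.0657     1,161.1971       4,644.7883
  4       450.00       368.1081     1,472.4325       7,362.1625
  5       450.00       350.0791     1,750.3953      10,502.3717
  6       450.00       332.9330     1,997.5980      13,983.1862
  7       450.00       316.6267     2,216.3871      17,731.0968
  8     5,450.00     3,646.8868    29,175.0946     262,575.8515
  Σ                  6,236.6591    39,015.0638     320,097.3747
P = 6,236.6591.
Convexity = Σ t(t+1)·PV / [P·(1+y)²] = 320,097.3747 / (6,236.6591 × 1.105652) = 46.42069.

46.42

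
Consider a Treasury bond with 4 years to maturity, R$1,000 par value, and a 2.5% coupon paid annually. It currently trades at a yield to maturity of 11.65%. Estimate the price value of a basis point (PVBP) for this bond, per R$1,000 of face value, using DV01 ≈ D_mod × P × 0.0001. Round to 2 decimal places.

Periodic yield y = 0.1165.
  t   CF        PV=CF/(1+0.1165)^t    t·PV
  1        25.00        22.3914        22.3914
  2        25.00        20.0550        40.1100
  3        25.00        17.9624        53.8871
  4     1,025.00       659.6126     2,638.4505
  Σ                    720.0214     2,754.8390
P = 720.0214; D_Mac = 3.82605 yrs; D_mod = 3.42683 yrs.
DV01 ≈ 3.42683 × 720.0214 × 0.0001 = 0.246739.

R$0.25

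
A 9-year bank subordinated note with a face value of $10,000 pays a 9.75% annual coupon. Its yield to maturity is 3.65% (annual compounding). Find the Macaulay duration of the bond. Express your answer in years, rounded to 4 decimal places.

6.8627 years

Periodic yield y = 0.0365. Discount each cash flow and weight by its year:
  t   CF        PV=CF/(1+0.0365)^t    t·PV
  1       975.00       940.6657       940.6657
  2       975.00       907.5405     1,815.0809
  3       975.00       875.5817     2,626.7452
  4       975.00       844.7484     3,378.9937
  5       975.00       815.0009     4,075.0045
  6       975.00       786.3009     4,717.8054
  7       975.00       758.6116     5,310.2811
  8       975.00       731.8973     5,855.1787
  9    10,975.00     7,948.4193    71,535.7740
  Σ                 14,608.7664   100,255.5292
Price P = Σ PV = 14,608.7664.
Macaulay duration = Σ(t·PV) / P = 100,255.5292 / 14,608.7664 = 6.86270 years.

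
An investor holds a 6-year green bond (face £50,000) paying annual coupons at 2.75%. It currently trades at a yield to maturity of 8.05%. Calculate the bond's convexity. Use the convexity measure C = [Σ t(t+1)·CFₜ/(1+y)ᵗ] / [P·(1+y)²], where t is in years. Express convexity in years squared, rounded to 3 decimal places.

With y = 0.0805:
  t   CF        PV=CF/(1+0.0805)^t    t·PV        t(t+1)·PV
  1     1,375.00     1,272.5590     1,272.5590       2,545.1180
  2     1,375.00     1,177.7501     2,355.5002       7,066.5007
  3     1,375.00     1,090.0047     3,270.0142      13,080.0568
  4     1,375.00     1,008.7966     4,035.1864      20,175.9322
  5     1,375.00       933.6387     4,668.1935      28,009.1608
  6    51,375.00    32,285.1797   193,711.0780   1,355,977.5459
  Σ                 37,767.9288   209,312.5313   1,426,854.3144
P = 37,767.9288.
Convexity = Σ t(t+1)·PV / [P·(1+y)²] = 1,426,854.3144 / (37,767.9288 × 1.167480) = 32.35988.

32.360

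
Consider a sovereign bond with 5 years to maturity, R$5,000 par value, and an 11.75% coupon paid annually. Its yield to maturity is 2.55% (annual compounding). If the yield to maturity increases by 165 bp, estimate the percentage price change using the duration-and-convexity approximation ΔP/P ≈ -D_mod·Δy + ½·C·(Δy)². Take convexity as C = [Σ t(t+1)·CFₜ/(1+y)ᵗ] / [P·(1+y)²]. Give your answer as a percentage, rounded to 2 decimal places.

-6.48%

With y = 0.0255:
  t   CF        PV=CF/(1+0.0255)^t    t·PV        t(t+1)·PV
  1       587.50       572.8913       572.8913       1,145.7825
  2       587.50       558.6458     1,117.2916       3,351.8748
  3       587.50       544.7546     1,634.2637       6,537.0548
  4       587.50       531.2087     2,124.8350      10,624.1748
  5     5,587.50     4,926.5082    24,632.5411     147,795.2469
  Σ                  7,134.0086    30,081.8227     169,454.1338
P = 7,134.0086; D_Mac = 4.21668 yrs; D_mod = 4.11183 yrs; C = 22.58641.
Duration effect: -4.11183 × (+0.0165) = -0.067845
Convexity effect: 0.5 × 22.58641 × (0.0165)² = +0.0030746
ΔP/P ≈ -0.067845 + 0.0030746 = -0.064771 = -6.4771%.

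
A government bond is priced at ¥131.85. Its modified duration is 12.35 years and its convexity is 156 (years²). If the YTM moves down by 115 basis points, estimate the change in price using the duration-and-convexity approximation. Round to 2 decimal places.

Duration effect: -D_mod·Δy = -12.35 × (-0.0115) = +0.142025
Convexity effect: ½·C·(Δy)² = 0.5 × 156 × (-0.0115)² = +0.0103155
ΔP/P ≈ +0.142025 + 0.0103155 = +0.1523405
ΔP ≈ 131.85 × (+0.1523405) = +20.086094925.

+¥20.09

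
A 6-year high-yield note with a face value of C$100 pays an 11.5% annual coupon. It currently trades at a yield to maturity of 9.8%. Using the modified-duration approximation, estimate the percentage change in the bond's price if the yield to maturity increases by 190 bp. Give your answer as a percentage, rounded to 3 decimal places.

-8.134%

Periodic yield y = 0.098. Modified duration first:
  t   CF        PV=CF/(1+0.098)^t    t·PV
  1        11.50        10.4736        10.4736
  2        11.50         9.5388        19.0776
  3        11.50         8.6874        26.0623
  4        11.50         7.9120        31.6482
  5        11.50         7.2059        36.0293
  6       111.50        63.6298       381.7790
  Σ                    107.4475       505.0699
P = 107.4475; D_Mac = 4.70062 yrs; D_mod = 4.70062/(1+0.098) = 4.28107 yrs.
ΔP/P ≈ -D_mod · Δy = -4.28107 × (+0.019) = -0.081340 = -8.1340%.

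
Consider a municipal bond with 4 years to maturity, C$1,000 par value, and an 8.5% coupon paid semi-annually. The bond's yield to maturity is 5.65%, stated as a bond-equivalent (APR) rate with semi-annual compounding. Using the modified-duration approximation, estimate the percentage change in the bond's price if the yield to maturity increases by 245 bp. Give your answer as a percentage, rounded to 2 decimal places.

Periodic yield y = 0.02825. Modified duration first:
  t   CF        PV=CF/(1+0.02825)^t    t·PV
  1        42.50        41.3324        41.3324
  2        42.50        40.1968        80.3936
  3        42.50        39.0924       117.2773
  4        42.50        38.0184       152.0737
  5        42.50        36.9739       184.8695
  6        42.50        35.9581       215.7485
  7        42.50        34.9702       244.7913
  8     1,042.50       834.2310     6,673.8479
  Σ                  1,100.7732     7,710.3342
P = 1,100.7732; D_Mac = 7.00447 half-year periods = 3.50224 yrs; D_mod = 3.50224/(1+0.02825) = 3.40602 yrs.
ΔP/P ≈ -D_mod · Δy = -3.40602 × (+0.0245) = -0.083447 = -8.3447%.

-8.34%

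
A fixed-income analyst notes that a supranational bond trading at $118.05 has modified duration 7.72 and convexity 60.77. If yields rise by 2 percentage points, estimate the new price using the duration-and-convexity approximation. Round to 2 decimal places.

$101.26

Duration effect: -D_mod·Δy = -7.72 × (+0.02) = -0.154400
Convexity effect: ½·C·(Δy)² = 0.5 × 60.77 × (0.02)² = +0.0121540
ΔP/P ≈ -0.154400 + 0.0121540 = -0.142246
New price ≈ 118.05 × (1 - 0.142246) = 101.2578597.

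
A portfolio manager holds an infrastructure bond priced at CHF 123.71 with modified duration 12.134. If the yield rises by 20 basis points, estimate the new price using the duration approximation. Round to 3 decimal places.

CHF 120.708

Duration approximation: ΔP/P ≈ -D_mod · Δy = -12.134 × (+0.002) = -0.024268.
New price ≈ 123.71 × (1 - 0.024268) = 120.70780572.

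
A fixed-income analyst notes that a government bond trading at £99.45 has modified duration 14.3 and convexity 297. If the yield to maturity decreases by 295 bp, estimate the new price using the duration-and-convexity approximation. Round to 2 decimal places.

Duration effect: -D_mod·Δy = -14.3 × (-0.0295) = +0.421850
Convexity effect: ½·C·(Δy)² = 0.5 × 297 × (-0.0295)² = +0.129232125
ΔP/P ≈ +0.421850 + 0.129232125 = +0.551082125
New price ≈ 99.45 × (1 + 0.551082125) = 154.25511733125.

£154.26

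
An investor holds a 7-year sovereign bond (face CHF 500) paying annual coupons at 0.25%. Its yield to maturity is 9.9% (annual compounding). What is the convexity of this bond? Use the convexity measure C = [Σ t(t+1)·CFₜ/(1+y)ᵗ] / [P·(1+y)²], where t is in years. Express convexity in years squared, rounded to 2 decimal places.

45.69

With y = 0.099:
  t   CF        PV=CF/(1+0.099)^t    t·PV        t(t+1)·PV
  1         1.25         1.1374         1.1374           2.2748
  2         1.25         1.0349         2.0699           6.2096
  3         1.25         0.9417         2.8251          11.3005
  4         1.25         0.8569         3.4275          17.1376
  5         1.25         0.7797         3.8984          23.3907
  6         1.25         0.7095         4.2567          29.7970
  7       501.25       258.8633     1,812.0433      14,496.3466
  Σ                    264.3234     1,829.6584      14,586.4569
P = 264.3234.
Convexity = Σ t(t+1)·PV / [P·(1+y)²] = 14,586.4569 / (264.3234 × 1.207801) = 45.68975.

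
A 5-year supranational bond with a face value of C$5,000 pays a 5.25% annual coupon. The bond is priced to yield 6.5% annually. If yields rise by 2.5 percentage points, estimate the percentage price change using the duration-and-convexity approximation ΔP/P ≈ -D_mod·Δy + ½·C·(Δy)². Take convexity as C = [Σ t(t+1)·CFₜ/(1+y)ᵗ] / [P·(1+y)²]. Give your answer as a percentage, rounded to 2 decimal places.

-9.87%

With y = 0.065:
  t   CF        PV=CF/(1+0.065)^t    t·PV        t(t+1)·PV
  1       262.50       246.4789       246.4789         492.9577
  2       262.50       231.4356       462.8711       1,388.6134
  3       262.50       217.3104       651.9312       2,607.7246
  4       262.50       204.0473       816.1892       4,080.9462
  5     5,262.50     3,840.9979    19,204.9895     115,229.9371
  Σ                  4,740.2700    21,382.4599     123,800.1790
P = 4,740.2700; D_Mac = 4.51081 yrs; D_mod = 4.23550 yrs; C = 23.02603.
Duration effect: -4.23550 × (+0.025) = -0.105888
Convexity effect: 0.5 × 23.02603 × (0.025)² = +0.0071956
ΔP/P ≈ -0.105888 + 0.0071956 = -0.098692 = -9.8692%.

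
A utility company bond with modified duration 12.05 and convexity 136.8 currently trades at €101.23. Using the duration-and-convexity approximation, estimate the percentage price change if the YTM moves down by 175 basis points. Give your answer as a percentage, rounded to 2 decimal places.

+23.18%

Duration effect: -D_mod·Δy = -12.05 × (-0.0175) = +0.210875
Convexity effect: ½·C·(Δy)² = 0.5 × 136.8 × (-0.0175)² = +0.0209475
ΔP/P ≈ +0.210875 + 0.0209475 = +0.2318225
= +23.18225%.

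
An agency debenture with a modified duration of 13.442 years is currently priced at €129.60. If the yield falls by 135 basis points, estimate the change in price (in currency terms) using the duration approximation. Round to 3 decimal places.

+€23.518

Duration approximation: ΔP/P ≈ -D_mod · Δy = -13.442 × (-0.0135) = +0.181467.
ΔP ≈ 129.60 × (+0.181467) = +23.5181232.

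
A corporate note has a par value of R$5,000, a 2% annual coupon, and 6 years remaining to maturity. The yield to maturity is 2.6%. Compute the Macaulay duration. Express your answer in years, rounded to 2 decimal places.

5.71 years

Periodic yield y = 0.026. Discount each cash flow and weight by its year:
  t   CF        PV=CF/(1+0.026)^t    t·PV
  1       100.00        97.4659        97.4659
  2       100.00        94.9960       189.9920
  3       100.00        92.5887       277.7661
  4       100.00        90.2424       360.9695
  5       100.00        87.9555       439.7777
  6     5,100.00     4,372.0590    26,232.3538
  Σ                  4,835.3075    27,598.3250
Price P = Σ PV = 4,835.3075.
Macaulay duration = Σ(t·PV) / P = 27,598.3250 / 4,835.3075 = 5.70767 years.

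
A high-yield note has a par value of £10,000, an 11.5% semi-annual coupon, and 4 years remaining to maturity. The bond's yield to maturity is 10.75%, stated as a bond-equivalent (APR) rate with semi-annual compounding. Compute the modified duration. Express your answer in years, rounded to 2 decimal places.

3.16 years

Periodic yield y = 0.05375. First find Macaulay duration:
  t   CF        PV=CF/(1+0.05375)^t    t·PV
  1       575.00       545.6702       545.6702
  2       575.00       517.8365     1,035.6730
  3       575.00       491.4226     1,474.2677
  4       575.00       466.3559     1,865.4237
  5       575.00       442.5679     2,212.8395
  6       575.00       419.9933     2,519.9595
  7       575.00       398.5701     2,789.9908
  8    10,575.00     6,956.3220    55,650.5758
  Σ                 10,238.7384    68,094.4002
P = 10,238.7384; Macaulay duration = 68,094.4002 / 10,238.7384 = 6.65066 half-year periods = 3.32533 years.
Modified duration = D_Mac / (1 + y) = 3.32533 / 1.05375 = 3.15571 years.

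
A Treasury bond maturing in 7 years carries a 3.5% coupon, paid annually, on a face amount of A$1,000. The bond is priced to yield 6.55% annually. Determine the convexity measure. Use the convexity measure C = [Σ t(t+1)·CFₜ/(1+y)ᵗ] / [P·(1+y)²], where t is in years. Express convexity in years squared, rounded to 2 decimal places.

42.39

With y = 0.0655:
  t   CF        PV=CF/(1+0.0655)^t    t·PV        t(t+1)·PV
  1        35.00        32.8484        32.8484          65.6969
  2        35.00        30.8291        61.6582         184.9747
  3        35.00        28.9339        86.8018         347.2074
  4        35.00        27.1553       108.6211         543.1055
  5        35.00        25.4859       127.4297         764.5784
  6        35.00        23.9192       143.5154       1,004.6079
  7     1,035.00       663.8442     4,646.9095      37,175.2757
  Σ                    833.0162     5,207.7842      40,085.4466
P = 833.0162.
Convexity = Σ t(t+1)·PV / [P·(1+y)²] = 40,085.4466 / (833.0162 × 1.135290) = 42.38639.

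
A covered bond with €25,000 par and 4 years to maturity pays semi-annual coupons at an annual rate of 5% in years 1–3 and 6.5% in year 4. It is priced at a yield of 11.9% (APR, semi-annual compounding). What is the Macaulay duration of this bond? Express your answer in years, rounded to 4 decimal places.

3.6249 years

Periodic yield y = 0.0595. Discount each cash flow and weight by its period:
  t   CF        PV=CF/(1+0.0595)^t    t·PV
  1       625.00       589.9009       589.9009
  2       625.00       556.7729     1,113.5458
  3       625.00       525.5053     1,576.5160
  4       625.00       495.9937     1,983.9749
  5       625.00       468.1394     2,340.6971
  6       625.00       441.8494     2,651.0963
  7       812.50       542.1465     3,795.0254
  8    25,812.50    16,256.3253   130,050.6022
  Σ                 19,876.6334   144,101.3586
Price P = Σ PV = 19,876.6334.
Macaulay duration = Σ(t·PV) / P = 144,101.3586 / 19,876.6334 = 7.24979 half-year periods.
In years: 7.24979 / 2 = 3.62489 years.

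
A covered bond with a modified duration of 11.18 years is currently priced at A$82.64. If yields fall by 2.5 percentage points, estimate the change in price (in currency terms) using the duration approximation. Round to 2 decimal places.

Duration approximation: ΔP/P ≈ -D_mod · Δy = -11.18 × (-0.025) = +0.279500.
ΔP ≈ 82.64 × (+0.279500) = +23.09788.

+A$23.10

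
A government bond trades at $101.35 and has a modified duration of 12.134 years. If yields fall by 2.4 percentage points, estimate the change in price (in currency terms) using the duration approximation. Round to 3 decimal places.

Duration approximation: ΔP/P ≈ -D_mod · Δy = -12.134 × (-0.024) = +0.291216.
ΔP ≈ 101.35 × (+0.291216) = +29.5147416.

+$29.515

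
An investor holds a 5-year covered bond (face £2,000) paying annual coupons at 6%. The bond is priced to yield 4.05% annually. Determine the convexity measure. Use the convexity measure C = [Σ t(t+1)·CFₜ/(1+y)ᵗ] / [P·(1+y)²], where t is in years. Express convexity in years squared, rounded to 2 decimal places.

With y = 0.0405:
  t   CF        PV=CF/(1+0.0405)^t    t·PV        t(t+1)·PV
  1       120.00       115.3292       115.3292         230.6583
  2       120.00       110.8401       221.6803         665.0409
  3       120.00       106.5258       319.5775       1,278.3102
  4       120.00       102.3795       409.5179       2,047.5895
  5     2,120.00     1,738.3028     8,691.5142      52,149.0850
  Σ                  2,173.3775     9,757.6191      56,370.6839
P = 2,173.3775.
Convexity = Σ t(t+1)·PV / [P·(1+y)²] = 56,370.6839 / (2,173.3775 × 1.082640) = 23.95709.

23.96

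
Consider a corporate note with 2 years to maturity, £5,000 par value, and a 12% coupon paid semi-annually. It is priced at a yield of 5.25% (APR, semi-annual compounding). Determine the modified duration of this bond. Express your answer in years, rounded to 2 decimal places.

Periodic yield y = 0.02625. First find Macaulay duration:
  t   CF        PV=CF/(1+0.02625)^t    t·PV
  1       300.00       292.3264       292.3264
  2       300.00       284.8491       569.6983
  3       300.00       277.5631       832.6893
  4     5,300.00     4,778.1875    19,112.7501
  Σ                  5,632.9262    20,807.4641
P = 5,632.9262; Macaulay duration = 20,807.4641 / 5,632.9262 = 3.69390 half-year periods = 1.84695 years.
Modified duration = D_Mac / (1 + y) = 1.84695 / 1.02625 = 1.79971 years.

1.80 years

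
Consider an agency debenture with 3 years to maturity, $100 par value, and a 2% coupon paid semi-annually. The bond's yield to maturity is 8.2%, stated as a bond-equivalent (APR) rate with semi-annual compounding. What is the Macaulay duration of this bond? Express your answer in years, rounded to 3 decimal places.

2.918 years

Periodic yield y = 0.041. Discount each cash flow and weight by its period:
  t   CF        PV=CF/(1+0.041)^t    t·PV
  1         1.00         0.9606         0.9606
  2         1.00         0.9228         1.8456
  3         1.00         0.8864         2.6593
  4         1.00         0.8515         3.4061
  5         1.00         0.8180         4.0899
  6       101.00        79.3628       476.1768
  Σ                     83.8021       489.1383
Price P = Σ PV = 83.8021.
Macaulay duration = Σ(t·PV) / P = 489.1383 / 83.8021 = 5.83682 half-year periods.
In years: 5.83682 / 2 = 2.91841 years.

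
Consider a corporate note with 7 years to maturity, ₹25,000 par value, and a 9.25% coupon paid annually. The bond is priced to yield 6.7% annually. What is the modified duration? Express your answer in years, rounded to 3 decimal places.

5.210 years

Periodic yield y = 0.067. First find Macaulay duration:
  t   CF        PV=CF/(1+0.067)^t    t·PV
  1     2,312.50     2,167.2915     2,167.2915
  2     2,312.50     2,031.2010     4,062.4020
  3     2,312.50     1,903.6560     5,710.9681
  4     2,312.50     1,784.1200     7,136.4800
  5     2,312.50     1,672.0900     8,360.4499
  6     2,312.50     1,567.0946     9,402.5678
  7    27,312.50    17,346.4464   121,425.1248
  Σ                 28,471.8995   158,265.2841
P = 28,471.8995; Macaulay duration = 158,265.2841 / 28,471.8995 = 5.55865 years.
Modified duration = D_Mac / (1 + y) = 5.55865 / 1.067 = 5.20961 years.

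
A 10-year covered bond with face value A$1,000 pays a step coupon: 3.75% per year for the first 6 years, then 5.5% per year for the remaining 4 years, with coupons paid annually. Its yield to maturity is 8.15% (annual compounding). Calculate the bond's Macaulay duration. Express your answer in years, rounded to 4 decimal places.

8.1930 years

Periodic yield y = 0.0815. Discount each cash flow and weight by its year:
  t   CF        PV=CF/(1+0.0815)^t    t·PV
  1        37.50        34.6741        34.6741
  2        37.50        32.0611        64.1222
  3        37.50        29.6450        88.9350
  4        37.50        27.4110       109.6441
  5        37.50        25.3454       126.7269
  6        37.50        23.4354       140.6123
  7        55.00        31.7817       222.4718
  8        55.00        29.3867       235.0934
  9        55.00        27.1721       244.5493
  10    1,055.00       481.9336     4,819.3362
  Σ                    742.8461     6,086.1653
Price P = Σ PV = 742.8461.
Macaulay duration = Σ(t·PV) / P = 6,086.1653 / 742.8461 = 8.19304 years.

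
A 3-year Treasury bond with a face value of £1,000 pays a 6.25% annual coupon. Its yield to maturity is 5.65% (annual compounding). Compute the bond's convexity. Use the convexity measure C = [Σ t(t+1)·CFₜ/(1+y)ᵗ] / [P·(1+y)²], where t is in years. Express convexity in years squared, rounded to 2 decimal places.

9.93

With y = 0.0565:
  t   CF        PV=CF/(1+0.0565)^t    t·PV        t(t+1)·PV
  1        62.50        59.1576        59.1576         118.3152
  2        62.50        55.9939       111.9879         335.9636
  3     1,062.50       900.9910     2,702.9729      10,811.8915
  Σ                  1,016.1425     2,874.1184      11,266.1704
P = 1,016.1425.
Convexity = Σ t(t+1)·PV / [P·(1+y)²] = 11,266.1704 / (1,016.1425 × 1.116192) = 9.93305.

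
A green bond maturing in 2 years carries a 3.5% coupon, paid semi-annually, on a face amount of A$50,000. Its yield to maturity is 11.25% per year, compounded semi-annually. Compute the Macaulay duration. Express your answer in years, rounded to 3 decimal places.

Periodic yield y = 0.05625. Discount each cash flow and weight by its period:
  t   CF        PV=CF/(1+0.05625)^t    t·PV
  1       875.00       828.4024       828.4024
  2       875.00       784.2863     1,568.5725
  3       875.00       742.5195     2,227.5586
  4    50,875.00    40,873.0959   163,492.3837
  Σ                 43,228.3041   168,116.9172
Price P = Σ PV = 43,228.3041.
Macaulay duration = Σ(t·PV) / P = 168,116.9172 / 43,228.3041 = 3.88905 half-year periods.
In years: 3.88905 / 2 = 1.94452 years.

1.945 years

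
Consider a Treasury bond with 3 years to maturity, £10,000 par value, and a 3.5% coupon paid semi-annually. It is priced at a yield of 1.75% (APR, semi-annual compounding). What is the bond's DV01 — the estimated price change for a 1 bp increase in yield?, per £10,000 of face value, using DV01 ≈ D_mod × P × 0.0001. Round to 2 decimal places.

£3.00

Periodic yield y = 0.00875.
  t   CF        PV=CF/(1+0.00875)^t    t·PV
  1       175.00       173.4820       173.4820
  2       175.00       171.9772       343.9545
  3       175.00       170.4855       511.4565
  4       175.00       169.0067       676.0267
  5       175.00       167.5407       837.7035
  6    10,175.00     9,656.7977    57,940.7859
  Σ                 10,509.2898    60,483.4091
P = 10,509.2898; D_Mac = 5.75523 half-year periods = 2.87762 yrs; D_mod = 2.85266 yrs.
DV01 ≈ 2.85266 × 10,509.2898 × 0.0001 = 2.997938.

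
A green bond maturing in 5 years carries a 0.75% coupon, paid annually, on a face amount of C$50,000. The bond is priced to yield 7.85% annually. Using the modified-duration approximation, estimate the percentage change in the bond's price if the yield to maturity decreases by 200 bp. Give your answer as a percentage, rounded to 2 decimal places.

+9.10%

Periodic yield y = 0.0785. Modified duration first:
  t   CF        PV=CF/(1+0.0785)^t    t·PV
  1       375.00       347.7051       347.7051
  2       375.00       322.3970       644.7940
  3       375.00       298.9309       896.7927
  4       375.00       277.1728     1,108.6914
  5    50,375.00    34,523.4598   172,617.2988
  Σ                 35,769.6656   175,615.2820
P = 35,769.6656; D_Mac = 4.90961 yrs; D_mod = 4.90961/(1+0.0785) = 4.55226 yrs.
ΔP/P ≈ -D_mod · Δy = -4.55226 × (-0.02) = +0.091045 = +9.1045%.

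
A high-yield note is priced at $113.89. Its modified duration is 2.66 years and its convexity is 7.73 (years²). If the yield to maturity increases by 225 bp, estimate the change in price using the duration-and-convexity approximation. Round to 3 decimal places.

Duration effect: -D_mod·Δy = -2.66 × (+0.0225) = -0.059850
Convexity effect: ½·C·(Δy)² = 0.5 × 7.73 × (0.0225)² = +0.00195665625
ΔP/P ≈ -0.059850 + 0.00195665625 = -0.05789334375
ΔP ≈ 113.89 × (-0.05789334375) = -6.5934729196875.

-$6.593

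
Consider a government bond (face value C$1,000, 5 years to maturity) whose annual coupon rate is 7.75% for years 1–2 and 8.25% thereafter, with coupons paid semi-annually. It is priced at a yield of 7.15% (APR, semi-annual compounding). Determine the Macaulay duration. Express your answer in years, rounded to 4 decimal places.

4.2437 years

Periodic yield y = 0.03575. Discount each cash flow and weight by its period:
  t   CF        PV=CF/(1+0.03575)^t    t·PV
  1        38.75        37.4125        37.4125
  2        38.75        36.1212        72.2423
  3        38.75        34.8744       104.6232
  4        38.75        33.6707       134.6827
  5        41.25        34.6058       173.0291
  6        41.25        33.4114       200.4682
  7        41.25        32.2581       225.8070
  8        41.25        31.1447       249.1578
  9        41.25        30.0697       270.6275
  10    1,041.25       732.8340     7,328.3397
  Σ                  1,036.4025     8,796.3902
Price P = Σ PV = 1,036.4025.
Macaulay duration = Σ(t·PV) / P = 8,796.3902 / 1,036.4025 = 8.48743 half-year periods.
In years: 8.48743 / 2 = 4.24371 years.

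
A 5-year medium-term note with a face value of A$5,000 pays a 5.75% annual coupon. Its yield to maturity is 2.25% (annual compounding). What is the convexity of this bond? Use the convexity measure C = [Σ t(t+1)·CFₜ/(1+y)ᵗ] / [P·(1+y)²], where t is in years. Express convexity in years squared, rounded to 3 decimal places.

25.087

With y = 0.0225:
  t   CF        PV=CF/(1+0.0225)^t    t·PV        t(t+1)·PV
  1       287.50       281.1736       281.1736         562.3472
  2       287.50       274.9864       549.9728       1,649.9184
  3       287.50       268.9354       806.8061       3,227.2243
  4       287.50       263.0175     1,052.0698       5,260.3492
  5     5,287.50     4,730.7914    23,653.9569     141,923.7415
  Σ                  5,818.9042    26,343.9792     152,623.5805
P = 5,818.9042.
Convexity = Σ t(t+1)·PV / [P·(1+y)²] = 152,623.5805 / (5,818.9042 × 1.045506) = 25.08729.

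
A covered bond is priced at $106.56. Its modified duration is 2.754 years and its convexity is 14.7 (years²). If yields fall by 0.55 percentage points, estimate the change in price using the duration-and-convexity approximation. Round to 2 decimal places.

+$1.64

Duration effect: -D_mod·Δy = -2.754 × (-0.0055) = +0.015147
Convexity effect: ½·C·(Δy)² = 0.5 × 14.7 × (-0.0055)² = +0.0002223375
ΔP/P ≈ +0.015147 + 0.0002223375 = +0.0153693375
ΔP ≈ 106.56 × (+0.0153693375) = +1.637756604.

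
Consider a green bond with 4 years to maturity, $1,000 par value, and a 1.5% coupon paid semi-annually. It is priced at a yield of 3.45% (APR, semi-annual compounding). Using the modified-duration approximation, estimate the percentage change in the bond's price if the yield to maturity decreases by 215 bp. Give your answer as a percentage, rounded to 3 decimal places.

+8.227%

Periodic yield y = 0.01725. Modified duration first:
  t   CF        PV=CF/(1+0.01725)^t    t·PV
  1         7.50         7.3728         7.3728
  2         7.50         7.2478        14.4956
  3         7.50         7.1249        21.3747
  4         7.50         7.0041        28.0163
  5         7.50         6.8853        34.4265
  6         7.50         6.7685        40.6112
  7         7.50         6.6538        46.5763
  8     1,007.50       878.6653     7,029.3223
  Σ                    927.7225     7,222.1957
P = 927.7225; D_Mac = 7.78487 half-year periods = 3.89243 yrs; D_mod = 3.89243/(1+0.01725) = 3.82643 yrs.
ΔP/P ≈ -D_mod · Δy = -3.82643 × (-0.0215) = +0.082268 = +8.2268%.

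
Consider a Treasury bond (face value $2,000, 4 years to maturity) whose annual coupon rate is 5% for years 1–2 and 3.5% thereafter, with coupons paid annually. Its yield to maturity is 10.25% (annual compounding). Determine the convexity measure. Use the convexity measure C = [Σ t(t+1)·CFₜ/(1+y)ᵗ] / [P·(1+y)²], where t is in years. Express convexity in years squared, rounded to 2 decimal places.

With y = 0.1025:
  t   CF        PV=CF/(1+0.1025)^t    t·PV        t(t+1)·PV
  1       100.00        90.7029        90.7029         181.4059
  2       100.00        82.2702       164.5405         493.6215
  3        70.00        52.2351       156.7052         626.8209
  4     2,070.00     1,401.0575     5,604.2299      28,021.1496
  Σ                  1,626.2658     6,016.1786      29,322.9979
P = 1,626.2658.
Convexity = Σ t(t+1)·PV / [P·(1+y)²] = 29,322.9979 / (1,626.2658 × 1.215506) = 14.83405.

14.83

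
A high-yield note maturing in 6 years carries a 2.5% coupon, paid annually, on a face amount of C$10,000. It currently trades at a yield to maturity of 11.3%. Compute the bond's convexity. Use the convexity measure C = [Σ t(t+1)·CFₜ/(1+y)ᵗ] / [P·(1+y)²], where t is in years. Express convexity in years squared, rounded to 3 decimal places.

30.446

With y = 0.113:
  t   CF        PV=CF/(1+0.113)^t    t·PV        t(t+1)·PV
  1       250.00       224.6181       224.6181         449.2363
  2       250.00       201.8133       403.6265       1,210.8795
  3       250.00       181.3237       543.9710       2,175.8841
  4       250.00       162.9144       651.6574       3,258.2871
  5       250.00       146.3741       731.8704       4,391.2225
  6    10,250.00     5,392.0372    32,352.2232     226,465.5622
  Σ                  6,309.0807    34,907.9667     237,951.0717
P = 6,309.0807.
Convexity = Σ t(t+1)·PV / [P·(1+y)²] = 237,951.0717 / (6,309.0807 × 1.238769) = 30.44607.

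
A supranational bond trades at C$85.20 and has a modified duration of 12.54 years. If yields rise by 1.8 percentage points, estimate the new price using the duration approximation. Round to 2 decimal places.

Duration approximation: ΔP/P ≈ -D_mod · Δy = -12.54 × (+0.018) = -0.225720.
New price ≈ 85.20 × (1 - 0.225720) = 65.968656.

C$65.97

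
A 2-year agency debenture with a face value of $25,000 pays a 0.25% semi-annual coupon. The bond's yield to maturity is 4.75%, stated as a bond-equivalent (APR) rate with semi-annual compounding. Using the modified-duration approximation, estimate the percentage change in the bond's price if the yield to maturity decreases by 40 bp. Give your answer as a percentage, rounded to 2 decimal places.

Periodic yield y = 0.02375. Modified duration first:
  t   CF        PV=CF/(1+0.02375)^t    t·PV
  1        31.25        30.5250        30.5250
  2        31.25        29.8169        59.6338
  3        31.25        29.1252        87.3755
  4    25,031.25    22,788.0350    91,152.1402
  Σ                 22,877.5021    91,329.6744
P = 22,877.5021; D_Mac = 3.99212 half-year periods = 1.99606 yrs; D_mod = 1.99606/(1+0.02375) = 1.94975 yrs.
ΔP/P ≈ -D_mod · Δy = -1.94975 × (-0.004) = +0.007799 = +0.7799%.

+0.78%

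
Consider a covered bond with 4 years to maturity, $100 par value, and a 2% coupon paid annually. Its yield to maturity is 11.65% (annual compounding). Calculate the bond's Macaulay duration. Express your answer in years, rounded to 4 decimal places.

3.8578 years

Periodic yield y = 0.1165. Discount each cash flow and weight by its year:
  t   CF        PV=CF/(1+0.1165)^t    t·PV
  1         2.00         1.7913         1.7913
  2         2.00         1.6044         3.2088
  3         2.00         1.4370         4.3110
  4       102.00        65.6395       262.5580
  Σ                     70.4722       271.8691
Price P = Σ PV = 70.4722.
Macaulay duration = Σ(t·PV) / P = 271.8691 / 70.4722 = 3.85782 years.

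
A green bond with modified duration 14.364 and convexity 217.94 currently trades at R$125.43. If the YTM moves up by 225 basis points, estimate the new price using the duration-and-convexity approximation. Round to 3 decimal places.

R$91.812

Duration effect: -D_mod·Δy = -14.364 × (+0.0225) = -0.323190
Convexity effect: ½·C·(Δy)² = 0.5 × 217.94 × (0.0225)² = +0.0551660625
ΔP/P ≈ -0.323190 + 0.0551660625 = -0.2680239375
New price ≈ 125.43 × (1 - 0.2680239375) = 91.811757519375.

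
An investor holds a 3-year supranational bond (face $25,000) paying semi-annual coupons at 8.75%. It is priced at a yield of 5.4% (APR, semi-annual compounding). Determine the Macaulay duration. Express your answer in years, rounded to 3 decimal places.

2.717 years

Periodic yield y = 0.027. Discount each cash flow and weight by its period:
  t   CF        PV=CF/(1+0.027)^t    t·PV
  1     1,093.75     1,064.9951     1,064.9951
  2     1,093.75     1,036.9962     2,073.9925
  3     1,093.75     1,009.7334     3,029.2003
  4     1,093.75       983.1874     3,932.7495
  5     1,093.75       957.3392     4,786.6961
  6    26,093.75    22,238.9273   133,433.5639
  Σ                 27,291.1787   148,321.1974
Price P = Σ PV = 27,291.1787.
Macaulay duration = Σ(t·PV) / P = 148,321.1974 / 27,291.1787 = 5.43477 half-year periods.
In years: 5.43477 / 2 = 2.71738 years.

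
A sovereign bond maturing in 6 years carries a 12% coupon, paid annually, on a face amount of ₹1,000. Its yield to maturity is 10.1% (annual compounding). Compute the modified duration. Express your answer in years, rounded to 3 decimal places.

Periodic yield y = 0.101. First find Macaulay duration:
  t   CF        PV=CF/(1+0.101)^t    t·PV
  1       120.00       108.9918       108.9918
  2       120.00        98.9935       197.9870
  3       120.00        89.9123       269.7370
  4       120.00        81.6642       326.6570
  5       120.00        74.1728       370.8640
  6     1,120.00       628.7733     3,772.6399
  Σ                  1,082.5080     5,046.8767
P = 1,082.5080; Macaulay duration = 5,046.8767 / 1,082.5080 = 4.66221 years.
Modified duration = D_Mac / (1 + y) = 4.66221 / 1.101 = 4.23452 years.

4.235 years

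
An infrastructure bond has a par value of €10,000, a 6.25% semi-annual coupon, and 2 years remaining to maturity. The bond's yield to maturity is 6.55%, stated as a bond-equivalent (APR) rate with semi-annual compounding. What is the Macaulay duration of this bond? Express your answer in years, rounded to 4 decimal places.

1.9106 years

Periodic yield y = 0.03275. Discount each cash flow and weight by its period:
  t   CF        PV=CF/(1+0.03275)^t    t·PV
  1       312.50       302.5902       302.5902
  2       312.50       292.9946       585.9892
  3       312.50       283.7033       851.1099
  4    10,312.50     9,065.3202    36,261.2807
  Σ                  9,944.6083    38,000.9700
Price P = Σ PV = 9,944.6083.
Macaulay duration = Σ(t·PV) / P = 38,000.9700 / 9,944.6083 = 3.82126 half-year periods.
In years: 3.82126 / 2 = 1.91063 years.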